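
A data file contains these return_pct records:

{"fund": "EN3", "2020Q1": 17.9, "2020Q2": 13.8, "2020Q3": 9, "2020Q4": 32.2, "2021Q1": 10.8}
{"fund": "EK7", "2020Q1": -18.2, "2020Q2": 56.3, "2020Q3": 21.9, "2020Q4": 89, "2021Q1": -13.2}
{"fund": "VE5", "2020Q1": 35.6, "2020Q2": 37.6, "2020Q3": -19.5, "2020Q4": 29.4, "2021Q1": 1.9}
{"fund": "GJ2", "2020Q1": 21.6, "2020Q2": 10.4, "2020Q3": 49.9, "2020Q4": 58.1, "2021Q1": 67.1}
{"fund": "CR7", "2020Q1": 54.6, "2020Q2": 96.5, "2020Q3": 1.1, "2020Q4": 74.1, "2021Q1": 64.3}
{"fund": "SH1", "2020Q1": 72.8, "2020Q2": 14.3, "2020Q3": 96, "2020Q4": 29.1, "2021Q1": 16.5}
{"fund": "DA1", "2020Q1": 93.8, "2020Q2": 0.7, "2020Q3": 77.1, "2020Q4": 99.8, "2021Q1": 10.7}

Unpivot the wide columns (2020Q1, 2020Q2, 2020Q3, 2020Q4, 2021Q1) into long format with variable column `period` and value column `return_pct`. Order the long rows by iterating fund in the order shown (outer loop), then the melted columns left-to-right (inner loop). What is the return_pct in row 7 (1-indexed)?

56.3

35 rows total (7 × 5). Row 7: index ⌊(7-1)/5⌋ = 1 into fund → EK7; (7-1) mod 5 = 1 into the melted columns → 2020Q2.
So row 7 is (EK7, 2020Q2, 56.3); return_pct = 56.3.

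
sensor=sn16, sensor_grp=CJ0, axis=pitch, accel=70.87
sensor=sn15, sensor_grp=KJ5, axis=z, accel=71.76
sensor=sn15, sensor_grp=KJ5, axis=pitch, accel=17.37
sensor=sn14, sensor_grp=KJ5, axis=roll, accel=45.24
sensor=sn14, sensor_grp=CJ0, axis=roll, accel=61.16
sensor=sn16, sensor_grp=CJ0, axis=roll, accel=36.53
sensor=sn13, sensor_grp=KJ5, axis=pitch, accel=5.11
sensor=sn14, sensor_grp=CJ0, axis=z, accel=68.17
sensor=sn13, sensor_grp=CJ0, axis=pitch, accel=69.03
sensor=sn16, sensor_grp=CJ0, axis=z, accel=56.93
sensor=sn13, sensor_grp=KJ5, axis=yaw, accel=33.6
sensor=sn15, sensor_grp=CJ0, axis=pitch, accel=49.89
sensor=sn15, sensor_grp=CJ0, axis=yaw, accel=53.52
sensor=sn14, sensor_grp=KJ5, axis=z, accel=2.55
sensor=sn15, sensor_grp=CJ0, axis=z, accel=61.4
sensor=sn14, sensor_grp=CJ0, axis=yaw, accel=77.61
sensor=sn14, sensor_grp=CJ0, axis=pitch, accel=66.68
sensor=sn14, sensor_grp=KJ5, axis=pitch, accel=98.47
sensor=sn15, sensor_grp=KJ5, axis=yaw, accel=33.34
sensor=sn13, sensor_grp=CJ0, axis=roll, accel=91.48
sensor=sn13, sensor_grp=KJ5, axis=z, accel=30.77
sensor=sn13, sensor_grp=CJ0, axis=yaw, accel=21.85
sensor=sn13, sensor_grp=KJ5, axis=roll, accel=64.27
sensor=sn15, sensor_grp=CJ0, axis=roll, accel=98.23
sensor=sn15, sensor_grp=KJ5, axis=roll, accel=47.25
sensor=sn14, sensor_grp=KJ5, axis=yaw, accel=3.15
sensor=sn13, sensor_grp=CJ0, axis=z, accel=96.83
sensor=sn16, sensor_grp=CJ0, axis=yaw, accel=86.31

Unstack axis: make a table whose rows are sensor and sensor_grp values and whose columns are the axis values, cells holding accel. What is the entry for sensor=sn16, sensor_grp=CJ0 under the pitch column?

70.87

Wide layout: rows indexed by sensor and sensor_grp, columns are the 4 distinct axis values (pitch, z, roll, yaw).
Cell (sensor=sn16, sensor_grp=CJ0, axis=pitch) draws from the long row where sensor=sn16, sensor_grp=CJ0 and axis=pitch, which has accel=70.87.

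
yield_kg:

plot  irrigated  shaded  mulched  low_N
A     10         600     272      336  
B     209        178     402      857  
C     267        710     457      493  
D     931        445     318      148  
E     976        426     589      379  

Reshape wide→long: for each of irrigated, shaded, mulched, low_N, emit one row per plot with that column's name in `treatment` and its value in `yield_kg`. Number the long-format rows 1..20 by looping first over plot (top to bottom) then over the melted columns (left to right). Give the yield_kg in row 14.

445

20 rows total (5 × 4). Row 14: index ⌊(14-1)/4⌋ = 3 into plot → D; (14-1) mod 4 = 1 into the melted columns → shaded.
So row 14 is (D, shaded, 445); yield_kg = 445.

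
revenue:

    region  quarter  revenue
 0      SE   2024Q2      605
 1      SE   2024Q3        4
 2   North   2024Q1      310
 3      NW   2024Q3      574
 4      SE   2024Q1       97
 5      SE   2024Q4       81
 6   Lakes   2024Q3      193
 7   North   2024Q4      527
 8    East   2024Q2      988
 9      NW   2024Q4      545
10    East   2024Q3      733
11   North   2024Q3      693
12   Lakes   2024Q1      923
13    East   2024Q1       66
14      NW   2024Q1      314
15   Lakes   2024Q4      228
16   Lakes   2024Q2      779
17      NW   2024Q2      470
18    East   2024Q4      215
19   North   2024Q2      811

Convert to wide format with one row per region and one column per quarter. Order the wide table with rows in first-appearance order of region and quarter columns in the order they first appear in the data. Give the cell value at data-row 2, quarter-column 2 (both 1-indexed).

693

With rows in first-appearance order of region, row 2 is region=North. quarter columns in first-appearance order: 2024Q2, 2024Q3, 2024Q1, 2024Q4; column 2 is 2024Q3.
Long rows with region=North, quarter=2024Q3: revenue = 693.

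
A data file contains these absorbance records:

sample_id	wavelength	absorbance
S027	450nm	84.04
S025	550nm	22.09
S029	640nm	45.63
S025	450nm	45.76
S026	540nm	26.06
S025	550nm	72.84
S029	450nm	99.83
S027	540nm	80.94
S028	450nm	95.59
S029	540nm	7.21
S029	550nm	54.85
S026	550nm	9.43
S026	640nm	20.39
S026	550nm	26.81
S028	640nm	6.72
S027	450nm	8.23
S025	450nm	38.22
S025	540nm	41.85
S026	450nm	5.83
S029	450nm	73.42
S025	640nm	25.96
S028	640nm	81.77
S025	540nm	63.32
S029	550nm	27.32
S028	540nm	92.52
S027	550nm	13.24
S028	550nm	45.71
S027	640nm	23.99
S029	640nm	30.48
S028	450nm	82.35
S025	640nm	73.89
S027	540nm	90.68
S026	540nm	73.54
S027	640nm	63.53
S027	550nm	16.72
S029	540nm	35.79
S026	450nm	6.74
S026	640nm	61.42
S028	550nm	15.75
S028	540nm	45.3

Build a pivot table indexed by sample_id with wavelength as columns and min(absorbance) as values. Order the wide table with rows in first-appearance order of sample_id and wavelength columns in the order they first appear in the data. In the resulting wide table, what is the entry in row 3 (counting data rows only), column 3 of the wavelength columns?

With rows in first-appearance order of sample_id, row 3 is sample_id=S029. wavelength columns in first-appearance order: 450nm, 550nm, 640nm, 540nm; column 3 is 640nm.
Long rows with sample_id=S029, wavelength=640nm: min(45.63, 30.48) = 30.48.

30.48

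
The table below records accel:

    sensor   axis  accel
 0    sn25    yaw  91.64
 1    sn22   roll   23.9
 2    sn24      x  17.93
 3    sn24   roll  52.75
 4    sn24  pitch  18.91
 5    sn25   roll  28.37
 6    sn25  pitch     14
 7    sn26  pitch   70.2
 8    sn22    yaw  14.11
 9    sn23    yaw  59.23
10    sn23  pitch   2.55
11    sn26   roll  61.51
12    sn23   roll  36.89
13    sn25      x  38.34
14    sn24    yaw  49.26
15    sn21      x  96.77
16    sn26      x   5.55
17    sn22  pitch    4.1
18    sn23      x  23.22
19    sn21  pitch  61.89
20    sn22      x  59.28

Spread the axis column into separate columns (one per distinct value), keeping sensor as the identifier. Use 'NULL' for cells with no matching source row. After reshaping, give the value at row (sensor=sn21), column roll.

No long-format row has sensor=sn21 and axis=roll, so the cell is NULL.

NULL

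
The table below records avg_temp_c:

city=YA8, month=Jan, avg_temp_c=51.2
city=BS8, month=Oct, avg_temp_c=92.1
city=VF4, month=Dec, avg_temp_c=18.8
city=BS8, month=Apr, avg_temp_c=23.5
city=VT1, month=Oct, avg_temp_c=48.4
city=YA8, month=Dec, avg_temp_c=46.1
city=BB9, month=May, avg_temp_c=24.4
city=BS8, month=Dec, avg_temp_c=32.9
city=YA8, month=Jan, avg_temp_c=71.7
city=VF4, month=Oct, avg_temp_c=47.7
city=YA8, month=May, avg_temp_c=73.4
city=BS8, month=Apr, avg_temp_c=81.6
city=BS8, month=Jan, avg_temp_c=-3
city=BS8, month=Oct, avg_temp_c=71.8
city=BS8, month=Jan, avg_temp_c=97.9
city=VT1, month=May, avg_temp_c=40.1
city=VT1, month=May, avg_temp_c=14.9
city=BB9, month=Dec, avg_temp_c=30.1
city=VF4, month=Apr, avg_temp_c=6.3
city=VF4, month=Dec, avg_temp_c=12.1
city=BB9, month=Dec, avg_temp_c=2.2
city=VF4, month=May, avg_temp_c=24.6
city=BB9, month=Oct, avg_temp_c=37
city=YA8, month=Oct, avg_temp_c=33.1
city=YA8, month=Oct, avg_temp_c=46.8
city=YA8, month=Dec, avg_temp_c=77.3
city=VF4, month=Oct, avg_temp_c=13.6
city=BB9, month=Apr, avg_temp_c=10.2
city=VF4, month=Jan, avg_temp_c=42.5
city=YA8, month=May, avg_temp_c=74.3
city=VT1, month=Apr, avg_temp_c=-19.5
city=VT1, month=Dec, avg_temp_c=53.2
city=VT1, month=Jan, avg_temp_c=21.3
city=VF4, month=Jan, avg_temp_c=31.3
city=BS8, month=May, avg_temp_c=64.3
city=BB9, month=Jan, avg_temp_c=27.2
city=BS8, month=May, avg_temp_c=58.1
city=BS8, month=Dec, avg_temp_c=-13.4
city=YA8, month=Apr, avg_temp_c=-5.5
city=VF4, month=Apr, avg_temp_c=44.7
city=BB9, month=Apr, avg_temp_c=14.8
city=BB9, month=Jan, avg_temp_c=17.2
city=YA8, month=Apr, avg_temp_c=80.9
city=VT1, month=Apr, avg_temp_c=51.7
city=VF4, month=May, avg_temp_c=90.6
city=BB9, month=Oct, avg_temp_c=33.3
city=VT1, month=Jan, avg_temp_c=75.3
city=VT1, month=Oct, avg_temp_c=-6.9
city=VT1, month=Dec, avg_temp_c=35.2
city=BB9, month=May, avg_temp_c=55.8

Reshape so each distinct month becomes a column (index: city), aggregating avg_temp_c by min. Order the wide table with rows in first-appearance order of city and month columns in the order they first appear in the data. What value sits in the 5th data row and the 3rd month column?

2.2

With rows in first-appearance order of city, row 5 is city=BB9. month columns in first-appearance order: Jan, Oct, Dec, Apr, May; column 3 is Dec.
Long rows with city=BB9, month=Dec: min(30.1, 2.2) = 2.2.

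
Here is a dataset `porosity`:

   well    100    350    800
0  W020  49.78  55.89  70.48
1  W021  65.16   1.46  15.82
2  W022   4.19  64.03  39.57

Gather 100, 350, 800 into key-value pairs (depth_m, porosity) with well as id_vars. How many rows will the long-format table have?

9

3 well values × 3 melted columns = 9 rows.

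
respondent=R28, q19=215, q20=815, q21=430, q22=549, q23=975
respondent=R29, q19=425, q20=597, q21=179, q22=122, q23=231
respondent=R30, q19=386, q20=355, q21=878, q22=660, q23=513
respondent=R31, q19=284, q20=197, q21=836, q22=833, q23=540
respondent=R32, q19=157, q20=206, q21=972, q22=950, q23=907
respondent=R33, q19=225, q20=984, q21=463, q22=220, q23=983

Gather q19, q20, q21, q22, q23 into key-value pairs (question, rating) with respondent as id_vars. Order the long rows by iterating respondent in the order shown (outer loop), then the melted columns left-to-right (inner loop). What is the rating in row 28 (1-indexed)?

30 rows total (6 × 5). Row 28: index ⌊(28-1)/5⌋ = 5 into respondent → R33; (28-1) mod 5 = 2 into the melted columns → q21.
So row 28 is (R33, q21, 463); rating = 463.

463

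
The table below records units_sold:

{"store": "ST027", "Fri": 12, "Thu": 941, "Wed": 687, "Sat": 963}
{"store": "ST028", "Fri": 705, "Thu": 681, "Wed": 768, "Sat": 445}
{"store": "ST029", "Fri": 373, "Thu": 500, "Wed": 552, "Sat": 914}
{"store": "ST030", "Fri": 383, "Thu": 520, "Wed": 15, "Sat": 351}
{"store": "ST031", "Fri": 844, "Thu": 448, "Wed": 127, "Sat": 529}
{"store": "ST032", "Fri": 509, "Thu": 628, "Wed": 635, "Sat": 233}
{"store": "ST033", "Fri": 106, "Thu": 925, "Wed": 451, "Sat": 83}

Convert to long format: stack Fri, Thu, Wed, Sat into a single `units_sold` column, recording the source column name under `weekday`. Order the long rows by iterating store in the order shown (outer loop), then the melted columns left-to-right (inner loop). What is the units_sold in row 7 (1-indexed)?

768

28 rows total (7 × 4). Row 7: index ⌊(7-1)/4⌋ = 1 into store → ST028; (7-1) mod 4 = 2 into the melted columns → Wed.
So row 7 is (ST028, Wed, 768); units_sold = 768.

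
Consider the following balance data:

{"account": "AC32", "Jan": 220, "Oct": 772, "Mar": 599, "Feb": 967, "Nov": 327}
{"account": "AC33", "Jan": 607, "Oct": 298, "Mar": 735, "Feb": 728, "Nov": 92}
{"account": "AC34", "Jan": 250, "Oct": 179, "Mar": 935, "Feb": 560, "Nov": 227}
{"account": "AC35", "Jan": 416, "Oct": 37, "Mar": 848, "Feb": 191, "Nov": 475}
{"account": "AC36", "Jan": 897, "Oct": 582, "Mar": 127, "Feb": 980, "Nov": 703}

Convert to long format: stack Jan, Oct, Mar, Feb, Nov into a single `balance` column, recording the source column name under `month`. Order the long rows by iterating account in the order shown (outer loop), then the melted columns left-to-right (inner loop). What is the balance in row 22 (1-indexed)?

582

25 rows total (5 × 5). Row 22: index ⌊(22-1)/5⌋ = 4 into account → AC36; (22-1) mod 5 = 1 into the melted columns → Oct.
So row 22 is (AC36, Oct, 582); balance = 582.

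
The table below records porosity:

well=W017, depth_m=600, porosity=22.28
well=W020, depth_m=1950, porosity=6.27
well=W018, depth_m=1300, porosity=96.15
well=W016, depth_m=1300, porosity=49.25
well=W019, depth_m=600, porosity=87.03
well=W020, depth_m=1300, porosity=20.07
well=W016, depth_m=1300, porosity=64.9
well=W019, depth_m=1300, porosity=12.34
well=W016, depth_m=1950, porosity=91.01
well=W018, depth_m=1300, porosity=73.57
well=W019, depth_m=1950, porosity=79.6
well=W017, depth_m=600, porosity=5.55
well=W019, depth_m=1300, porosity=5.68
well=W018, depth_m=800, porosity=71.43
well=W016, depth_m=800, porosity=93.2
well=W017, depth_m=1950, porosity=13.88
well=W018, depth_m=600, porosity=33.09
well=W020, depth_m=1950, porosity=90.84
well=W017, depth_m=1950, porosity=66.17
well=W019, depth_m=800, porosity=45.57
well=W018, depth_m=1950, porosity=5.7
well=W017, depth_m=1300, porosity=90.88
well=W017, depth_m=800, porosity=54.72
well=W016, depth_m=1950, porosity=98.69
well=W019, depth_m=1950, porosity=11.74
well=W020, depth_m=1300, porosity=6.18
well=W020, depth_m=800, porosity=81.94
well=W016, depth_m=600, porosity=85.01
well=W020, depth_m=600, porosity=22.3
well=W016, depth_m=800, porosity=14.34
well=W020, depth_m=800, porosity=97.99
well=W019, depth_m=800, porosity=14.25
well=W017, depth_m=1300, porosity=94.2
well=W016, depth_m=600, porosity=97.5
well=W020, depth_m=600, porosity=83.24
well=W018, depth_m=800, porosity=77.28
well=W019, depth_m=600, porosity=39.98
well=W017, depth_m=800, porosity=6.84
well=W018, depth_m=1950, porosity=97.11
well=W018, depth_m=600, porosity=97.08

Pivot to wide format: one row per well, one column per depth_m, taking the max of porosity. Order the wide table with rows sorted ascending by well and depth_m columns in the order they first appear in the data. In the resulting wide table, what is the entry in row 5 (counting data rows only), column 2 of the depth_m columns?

With rows sorted ascending by well, row 5 is well=W020. depth_m columns in first-appearance order: 600, 1950, 1300, 800; column 2 is 1950.
Long rows with well=W020, depth_m=1950: max(6.27, 90.84) = 90.84.

90.84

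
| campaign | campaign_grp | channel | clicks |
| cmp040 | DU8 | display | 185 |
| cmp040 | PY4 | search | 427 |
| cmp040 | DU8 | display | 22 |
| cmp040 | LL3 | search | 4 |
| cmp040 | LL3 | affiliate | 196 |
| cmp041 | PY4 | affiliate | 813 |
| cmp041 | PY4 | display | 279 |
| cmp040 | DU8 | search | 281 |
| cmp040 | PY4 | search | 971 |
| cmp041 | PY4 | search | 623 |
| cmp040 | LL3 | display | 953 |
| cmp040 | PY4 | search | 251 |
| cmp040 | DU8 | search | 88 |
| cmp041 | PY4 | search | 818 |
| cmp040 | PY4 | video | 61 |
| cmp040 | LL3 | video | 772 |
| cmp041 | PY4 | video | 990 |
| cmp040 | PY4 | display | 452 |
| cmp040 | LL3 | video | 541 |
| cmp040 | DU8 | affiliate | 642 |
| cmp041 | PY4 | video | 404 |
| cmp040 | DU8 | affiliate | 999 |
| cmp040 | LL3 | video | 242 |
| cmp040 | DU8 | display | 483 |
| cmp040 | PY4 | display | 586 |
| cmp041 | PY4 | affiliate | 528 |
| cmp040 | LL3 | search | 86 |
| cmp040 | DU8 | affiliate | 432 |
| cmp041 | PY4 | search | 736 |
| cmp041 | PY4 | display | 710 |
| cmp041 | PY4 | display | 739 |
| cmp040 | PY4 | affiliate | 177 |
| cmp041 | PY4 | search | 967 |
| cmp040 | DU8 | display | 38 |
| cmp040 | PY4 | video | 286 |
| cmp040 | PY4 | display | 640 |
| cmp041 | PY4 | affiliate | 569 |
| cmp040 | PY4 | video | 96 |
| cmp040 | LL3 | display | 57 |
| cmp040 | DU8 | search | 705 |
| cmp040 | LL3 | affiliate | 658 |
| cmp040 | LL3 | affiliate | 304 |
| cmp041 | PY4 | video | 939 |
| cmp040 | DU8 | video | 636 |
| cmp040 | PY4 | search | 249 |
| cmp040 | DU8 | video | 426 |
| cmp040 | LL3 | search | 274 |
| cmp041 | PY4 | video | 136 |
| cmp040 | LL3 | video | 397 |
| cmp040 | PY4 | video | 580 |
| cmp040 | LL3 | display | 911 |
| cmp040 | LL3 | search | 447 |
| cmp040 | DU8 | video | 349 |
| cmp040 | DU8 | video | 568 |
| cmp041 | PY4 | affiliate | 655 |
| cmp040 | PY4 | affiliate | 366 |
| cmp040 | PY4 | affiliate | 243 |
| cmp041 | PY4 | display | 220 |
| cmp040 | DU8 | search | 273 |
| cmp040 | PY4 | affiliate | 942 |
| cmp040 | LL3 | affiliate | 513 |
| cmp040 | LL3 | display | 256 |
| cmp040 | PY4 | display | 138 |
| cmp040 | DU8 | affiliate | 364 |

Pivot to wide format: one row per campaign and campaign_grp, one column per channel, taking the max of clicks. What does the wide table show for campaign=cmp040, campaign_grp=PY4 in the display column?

640

Rows with campaign=cmp040, campaign_grp=PY4 and channel=display: clicks values are 452, 586, 640, 138.
max(452, 586, 640, 138) = 640.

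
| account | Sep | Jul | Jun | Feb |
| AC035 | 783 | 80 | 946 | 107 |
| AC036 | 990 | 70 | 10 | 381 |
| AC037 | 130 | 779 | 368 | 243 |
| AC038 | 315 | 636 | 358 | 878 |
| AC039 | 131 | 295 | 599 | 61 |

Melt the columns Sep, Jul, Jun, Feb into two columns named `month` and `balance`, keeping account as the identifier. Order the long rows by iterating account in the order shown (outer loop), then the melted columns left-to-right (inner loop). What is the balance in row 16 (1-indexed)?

878

20 rows total (5 × 4). Row 16: index ⌊(16-1)/4⌋ = 3 into account → AC038; (16-1) mod 4 = 3 into the melted columns → Feb.
So row 16 is (AC038, Feb, 878); balance = 878.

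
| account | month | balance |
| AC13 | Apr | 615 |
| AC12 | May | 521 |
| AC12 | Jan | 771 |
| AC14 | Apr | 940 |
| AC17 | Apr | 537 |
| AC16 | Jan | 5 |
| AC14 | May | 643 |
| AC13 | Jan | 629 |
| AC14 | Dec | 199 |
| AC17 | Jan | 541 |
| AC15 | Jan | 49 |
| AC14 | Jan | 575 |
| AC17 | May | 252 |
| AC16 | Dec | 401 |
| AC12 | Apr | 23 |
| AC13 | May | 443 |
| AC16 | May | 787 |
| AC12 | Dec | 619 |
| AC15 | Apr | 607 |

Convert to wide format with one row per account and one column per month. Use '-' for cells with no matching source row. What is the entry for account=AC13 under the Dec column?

No long-format row has account=AC13 and month=Dec, so the cell is -.

-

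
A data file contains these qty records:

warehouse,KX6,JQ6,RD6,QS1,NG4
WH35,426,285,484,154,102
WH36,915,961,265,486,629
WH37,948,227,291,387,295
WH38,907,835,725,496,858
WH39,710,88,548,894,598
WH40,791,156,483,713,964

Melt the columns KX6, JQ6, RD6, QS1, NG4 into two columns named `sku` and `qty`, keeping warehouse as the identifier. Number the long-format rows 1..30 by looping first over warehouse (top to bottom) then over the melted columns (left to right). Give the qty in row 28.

483

30 rows total (6 × 5). Row 28: index ⌊(28-1)/5⌋ = 5 into warehouse → WH40; (28-1) mod 5 = 2 into the melted columns → RD6.
So row 28 is (WH40, RD6, 483); qty = 483.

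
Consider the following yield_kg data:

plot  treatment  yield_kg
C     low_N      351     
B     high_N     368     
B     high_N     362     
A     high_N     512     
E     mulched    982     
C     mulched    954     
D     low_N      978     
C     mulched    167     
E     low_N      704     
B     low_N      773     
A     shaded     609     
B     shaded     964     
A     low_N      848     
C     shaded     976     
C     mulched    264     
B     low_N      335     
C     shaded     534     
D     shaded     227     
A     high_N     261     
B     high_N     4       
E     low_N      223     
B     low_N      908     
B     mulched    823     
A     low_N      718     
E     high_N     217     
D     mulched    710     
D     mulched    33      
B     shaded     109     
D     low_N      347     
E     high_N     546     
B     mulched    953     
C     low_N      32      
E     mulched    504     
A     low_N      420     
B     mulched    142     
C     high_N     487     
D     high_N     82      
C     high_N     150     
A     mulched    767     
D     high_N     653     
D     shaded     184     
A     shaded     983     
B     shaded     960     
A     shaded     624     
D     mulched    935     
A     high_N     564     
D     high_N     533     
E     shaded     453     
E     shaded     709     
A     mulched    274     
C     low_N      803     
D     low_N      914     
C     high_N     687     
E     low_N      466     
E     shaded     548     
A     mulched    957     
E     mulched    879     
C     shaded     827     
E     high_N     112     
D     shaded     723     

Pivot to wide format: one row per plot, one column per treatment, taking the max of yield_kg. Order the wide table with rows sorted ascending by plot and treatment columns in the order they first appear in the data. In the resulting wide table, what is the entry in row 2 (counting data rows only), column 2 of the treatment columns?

368

With rows sorted ascending by plot, row 2 is plot=B. treatment columns in first-appearance order: low_N, high_N, mulched, shaded; column 2 is high_N.
Long rows with plot=B, treatment=high_N: max(368, 362, 4) = 368.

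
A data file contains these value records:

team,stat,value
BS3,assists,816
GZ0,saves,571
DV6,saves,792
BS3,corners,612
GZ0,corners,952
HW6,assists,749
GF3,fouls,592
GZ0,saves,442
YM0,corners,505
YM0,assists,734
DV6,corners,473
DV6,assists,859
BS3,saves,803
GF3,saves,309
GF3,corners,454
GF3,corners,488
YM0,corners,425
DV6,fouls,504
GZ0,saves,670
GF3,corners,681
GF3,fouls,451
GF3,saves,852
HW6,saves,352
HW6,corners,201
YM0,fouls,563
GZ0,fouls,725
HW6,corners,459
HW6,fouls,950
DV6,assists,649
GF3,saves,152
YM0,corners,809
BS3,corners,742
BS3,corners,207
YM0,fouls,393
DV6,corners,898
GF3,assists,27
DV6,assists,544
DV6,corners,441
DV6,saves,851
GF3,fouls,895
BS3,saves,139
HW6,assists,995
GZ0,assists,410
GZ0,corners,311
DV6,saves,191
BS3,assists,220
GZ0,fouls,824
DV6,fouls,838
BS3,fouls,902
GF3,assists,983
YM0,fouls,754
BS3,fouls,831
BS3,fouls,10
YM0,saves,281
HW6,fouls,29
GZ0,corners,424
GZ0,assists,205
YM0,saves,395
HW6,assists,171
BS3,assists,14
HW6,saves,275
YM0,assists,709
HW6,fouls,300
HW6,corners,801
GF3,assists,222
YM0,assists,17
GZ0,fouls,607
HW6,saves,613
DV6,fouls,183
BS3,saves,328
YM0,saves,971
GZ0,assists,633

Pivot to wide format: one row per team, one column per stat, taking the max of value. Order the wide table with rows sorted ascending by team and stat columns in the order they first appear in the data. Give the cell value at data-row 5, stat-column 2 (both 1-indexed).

613

With rows sorted ascending by team, row 5 is team=HW6. stat columns in first-appearance order: assists, saves, corners, fouls; column 2 is saves.
Long rows with team=HW6, stat=saves: max(352, 275, 613) = 613.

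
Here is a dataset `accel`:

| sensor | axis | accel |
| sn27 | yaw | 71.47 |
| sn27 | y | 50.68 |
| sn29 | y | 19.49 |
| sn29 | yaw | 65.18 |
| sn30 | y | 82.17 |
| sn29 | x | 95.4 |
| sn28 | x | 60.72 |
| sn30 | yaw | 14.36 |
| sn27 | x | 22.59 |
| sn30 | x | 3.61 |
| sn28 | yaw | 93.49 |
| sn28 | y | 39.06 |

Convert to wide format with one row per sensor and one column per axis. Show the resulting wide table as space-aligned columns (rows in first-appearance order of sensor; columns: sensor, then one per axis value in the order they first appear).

sensor  yaw    y      x    
sn27    71.47  50.68  22.59
sn29    65.18  19.49  95.4 
sn30    14.36  82.17  3.61 
sn28    93.49  39.06  60.72

Columns: sensor plus the 3 distinct axis values (yaw, y, x).
For example, row sn27 column yaw takes accel=71.47 from the long row (sn27, yaw).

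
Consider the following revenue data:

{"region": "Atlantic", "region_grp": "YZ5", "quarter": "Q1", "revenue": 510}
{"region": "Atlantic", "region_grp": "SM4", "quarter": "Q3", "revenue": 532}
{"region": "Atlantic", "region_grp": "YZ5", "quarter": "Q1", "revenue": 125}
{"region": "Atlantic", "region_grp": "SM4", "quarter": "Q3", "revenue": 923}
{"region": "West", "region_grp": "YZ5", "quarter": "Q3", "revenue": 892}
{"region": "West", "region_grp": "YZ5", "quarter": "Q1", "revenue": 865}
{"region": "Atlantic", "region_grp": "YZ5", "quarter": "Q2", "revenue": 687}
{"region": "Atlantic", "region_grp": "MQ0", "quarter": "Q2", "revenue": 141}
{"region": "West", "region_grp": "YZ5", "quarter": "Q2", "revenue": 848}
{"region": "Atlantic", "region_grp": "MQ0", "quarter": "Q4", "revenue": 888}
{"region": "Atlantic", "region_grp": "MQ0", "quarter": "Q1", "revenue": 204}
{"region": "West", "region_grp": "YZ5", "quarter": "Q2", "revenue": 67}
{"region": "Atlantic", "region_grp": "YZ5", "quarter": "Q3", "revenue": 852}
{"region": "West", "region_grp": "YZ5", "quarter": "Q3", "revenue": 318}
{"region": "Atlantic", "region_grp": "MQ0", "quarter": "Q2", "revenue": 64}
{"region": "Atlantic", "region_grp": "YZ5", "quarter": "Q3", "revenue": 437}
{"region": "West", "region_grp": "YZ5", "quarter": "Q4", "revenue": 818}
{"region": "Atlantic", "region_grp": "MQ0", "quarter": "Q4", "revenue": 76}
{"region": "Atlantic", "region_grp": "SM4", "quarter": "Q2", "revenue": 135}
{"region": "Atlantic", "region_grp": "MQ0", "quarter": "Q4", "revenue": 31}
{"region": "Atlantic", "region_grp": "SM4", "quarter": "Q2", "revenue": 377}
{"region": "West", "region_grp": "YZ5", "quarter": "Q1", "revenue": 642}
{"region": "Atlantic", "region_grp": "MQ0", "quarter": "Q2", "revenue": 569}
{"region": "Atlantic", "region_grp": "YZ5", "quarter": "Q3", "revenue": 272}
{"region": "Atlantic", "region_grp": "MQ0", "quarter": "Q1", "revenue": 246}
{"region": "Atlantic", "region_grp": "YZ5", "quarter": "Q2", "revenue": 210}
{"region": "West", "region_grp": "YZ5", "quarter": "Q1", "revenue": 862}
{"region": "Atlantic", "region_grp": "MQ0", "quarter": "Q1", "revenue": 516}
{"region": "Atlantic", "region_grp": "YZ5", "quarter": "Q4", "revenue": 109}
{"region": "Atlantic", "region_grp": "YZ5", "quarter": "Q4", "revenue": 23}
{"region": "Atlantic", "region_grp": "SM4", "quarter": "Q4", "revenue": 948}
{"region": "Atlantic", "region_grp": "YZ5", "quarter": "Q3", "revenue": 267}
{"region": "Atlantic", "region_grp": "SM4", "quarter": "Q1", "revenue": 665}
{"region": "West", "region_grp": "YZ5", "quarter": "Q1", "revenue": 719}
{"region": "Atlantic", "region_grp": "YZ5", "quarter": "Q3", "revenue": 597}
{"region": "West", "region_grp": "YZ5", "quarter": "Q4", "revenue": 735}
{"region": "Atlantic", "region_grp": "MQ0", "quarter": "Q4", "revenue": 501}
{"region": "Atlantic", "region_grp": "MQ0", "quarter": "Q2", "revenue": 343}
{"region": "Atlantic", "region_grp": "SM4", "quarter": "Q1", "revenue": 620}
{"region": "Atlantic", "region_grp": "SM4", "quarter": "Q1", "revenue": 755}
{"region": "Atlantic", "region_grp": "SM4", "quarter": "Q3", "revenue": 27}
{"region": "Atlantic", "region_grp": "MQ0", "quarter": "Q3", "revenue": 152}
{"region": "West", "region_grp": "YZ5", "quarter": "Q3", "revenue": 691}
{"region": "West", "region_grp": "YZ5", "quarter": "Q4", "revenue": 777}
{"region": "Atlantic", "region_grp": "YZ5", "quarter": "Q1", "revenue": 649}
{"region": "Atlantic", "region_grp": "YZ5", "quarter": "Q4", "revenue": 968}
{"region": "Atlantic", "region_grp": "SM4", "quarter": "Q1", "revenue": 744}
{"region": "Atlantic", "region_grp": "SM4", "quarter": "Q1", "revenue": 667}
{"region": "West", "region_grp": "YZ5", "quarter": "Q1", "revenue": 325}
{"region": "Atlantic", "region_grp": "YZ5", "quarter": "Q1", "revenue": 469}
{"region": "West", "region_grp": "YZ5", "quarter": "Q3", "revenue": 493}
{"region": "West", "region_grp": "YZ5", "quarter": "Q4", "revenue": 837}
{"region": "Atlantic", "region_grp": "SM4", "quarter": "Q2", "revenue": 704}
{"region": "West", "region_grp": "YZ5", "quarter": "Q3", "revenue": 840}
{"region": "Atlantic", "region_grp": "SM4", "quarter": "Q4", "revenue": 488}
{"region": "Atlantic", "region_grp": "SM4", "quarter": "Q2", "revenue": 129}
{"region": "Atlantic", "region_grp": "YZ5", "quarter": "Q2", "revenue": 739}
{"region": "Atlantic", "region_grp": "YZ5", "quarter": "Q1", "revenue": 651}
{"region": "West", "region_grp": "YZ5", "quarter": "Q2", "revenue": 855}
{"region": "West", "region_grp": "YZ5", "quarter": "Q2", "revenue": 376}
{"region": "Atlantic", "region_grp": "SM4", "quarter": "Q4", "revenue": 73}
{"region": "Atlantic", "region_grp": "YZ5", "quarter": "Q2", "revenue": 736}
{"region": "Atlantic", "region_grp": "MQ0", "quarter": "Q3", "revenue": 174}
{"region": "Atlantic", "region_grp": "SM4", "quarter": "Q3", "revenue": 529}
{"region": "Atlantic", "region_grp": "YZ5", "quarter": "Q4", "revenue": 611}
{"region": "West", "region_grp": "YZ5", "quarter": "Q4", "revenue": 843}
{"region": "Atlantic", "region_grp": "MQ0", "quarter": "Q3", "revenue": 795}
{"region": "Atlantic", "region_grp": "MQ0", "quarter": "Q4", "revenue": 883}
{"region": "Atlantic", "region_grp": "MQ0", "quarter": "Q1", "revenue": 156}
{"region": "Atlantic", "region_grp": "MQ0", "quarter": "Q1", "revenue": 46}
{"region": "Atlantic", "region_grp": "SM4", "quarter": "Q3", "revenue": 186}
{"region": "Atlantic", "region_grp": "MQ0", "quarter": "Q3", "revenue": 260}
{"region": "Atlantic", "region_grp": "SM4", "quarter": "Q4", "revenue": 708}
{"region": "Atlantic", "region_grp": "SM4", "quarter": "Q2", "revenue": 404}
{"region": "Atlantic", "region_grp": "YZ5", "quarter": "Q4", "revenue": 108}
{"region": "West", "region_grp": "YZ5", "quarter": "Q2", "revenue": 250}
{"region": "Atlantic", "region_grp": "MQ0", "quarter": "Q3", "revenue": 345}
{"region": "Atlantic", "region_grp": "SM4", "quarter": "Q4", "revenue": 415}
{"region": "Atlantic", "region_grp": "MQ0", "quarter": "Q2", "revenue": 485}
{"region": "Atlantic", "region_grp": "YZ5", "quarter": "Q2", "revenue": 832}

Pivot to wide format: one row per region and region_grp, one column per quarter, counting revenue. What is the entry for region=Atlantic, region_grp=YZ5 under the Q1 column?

5

Rows with region=Atlantic, region_grp=YZ5 and quarter=Q1: revenue values are 510, 125, 649, 469, 651.
5 rows match — count = 5.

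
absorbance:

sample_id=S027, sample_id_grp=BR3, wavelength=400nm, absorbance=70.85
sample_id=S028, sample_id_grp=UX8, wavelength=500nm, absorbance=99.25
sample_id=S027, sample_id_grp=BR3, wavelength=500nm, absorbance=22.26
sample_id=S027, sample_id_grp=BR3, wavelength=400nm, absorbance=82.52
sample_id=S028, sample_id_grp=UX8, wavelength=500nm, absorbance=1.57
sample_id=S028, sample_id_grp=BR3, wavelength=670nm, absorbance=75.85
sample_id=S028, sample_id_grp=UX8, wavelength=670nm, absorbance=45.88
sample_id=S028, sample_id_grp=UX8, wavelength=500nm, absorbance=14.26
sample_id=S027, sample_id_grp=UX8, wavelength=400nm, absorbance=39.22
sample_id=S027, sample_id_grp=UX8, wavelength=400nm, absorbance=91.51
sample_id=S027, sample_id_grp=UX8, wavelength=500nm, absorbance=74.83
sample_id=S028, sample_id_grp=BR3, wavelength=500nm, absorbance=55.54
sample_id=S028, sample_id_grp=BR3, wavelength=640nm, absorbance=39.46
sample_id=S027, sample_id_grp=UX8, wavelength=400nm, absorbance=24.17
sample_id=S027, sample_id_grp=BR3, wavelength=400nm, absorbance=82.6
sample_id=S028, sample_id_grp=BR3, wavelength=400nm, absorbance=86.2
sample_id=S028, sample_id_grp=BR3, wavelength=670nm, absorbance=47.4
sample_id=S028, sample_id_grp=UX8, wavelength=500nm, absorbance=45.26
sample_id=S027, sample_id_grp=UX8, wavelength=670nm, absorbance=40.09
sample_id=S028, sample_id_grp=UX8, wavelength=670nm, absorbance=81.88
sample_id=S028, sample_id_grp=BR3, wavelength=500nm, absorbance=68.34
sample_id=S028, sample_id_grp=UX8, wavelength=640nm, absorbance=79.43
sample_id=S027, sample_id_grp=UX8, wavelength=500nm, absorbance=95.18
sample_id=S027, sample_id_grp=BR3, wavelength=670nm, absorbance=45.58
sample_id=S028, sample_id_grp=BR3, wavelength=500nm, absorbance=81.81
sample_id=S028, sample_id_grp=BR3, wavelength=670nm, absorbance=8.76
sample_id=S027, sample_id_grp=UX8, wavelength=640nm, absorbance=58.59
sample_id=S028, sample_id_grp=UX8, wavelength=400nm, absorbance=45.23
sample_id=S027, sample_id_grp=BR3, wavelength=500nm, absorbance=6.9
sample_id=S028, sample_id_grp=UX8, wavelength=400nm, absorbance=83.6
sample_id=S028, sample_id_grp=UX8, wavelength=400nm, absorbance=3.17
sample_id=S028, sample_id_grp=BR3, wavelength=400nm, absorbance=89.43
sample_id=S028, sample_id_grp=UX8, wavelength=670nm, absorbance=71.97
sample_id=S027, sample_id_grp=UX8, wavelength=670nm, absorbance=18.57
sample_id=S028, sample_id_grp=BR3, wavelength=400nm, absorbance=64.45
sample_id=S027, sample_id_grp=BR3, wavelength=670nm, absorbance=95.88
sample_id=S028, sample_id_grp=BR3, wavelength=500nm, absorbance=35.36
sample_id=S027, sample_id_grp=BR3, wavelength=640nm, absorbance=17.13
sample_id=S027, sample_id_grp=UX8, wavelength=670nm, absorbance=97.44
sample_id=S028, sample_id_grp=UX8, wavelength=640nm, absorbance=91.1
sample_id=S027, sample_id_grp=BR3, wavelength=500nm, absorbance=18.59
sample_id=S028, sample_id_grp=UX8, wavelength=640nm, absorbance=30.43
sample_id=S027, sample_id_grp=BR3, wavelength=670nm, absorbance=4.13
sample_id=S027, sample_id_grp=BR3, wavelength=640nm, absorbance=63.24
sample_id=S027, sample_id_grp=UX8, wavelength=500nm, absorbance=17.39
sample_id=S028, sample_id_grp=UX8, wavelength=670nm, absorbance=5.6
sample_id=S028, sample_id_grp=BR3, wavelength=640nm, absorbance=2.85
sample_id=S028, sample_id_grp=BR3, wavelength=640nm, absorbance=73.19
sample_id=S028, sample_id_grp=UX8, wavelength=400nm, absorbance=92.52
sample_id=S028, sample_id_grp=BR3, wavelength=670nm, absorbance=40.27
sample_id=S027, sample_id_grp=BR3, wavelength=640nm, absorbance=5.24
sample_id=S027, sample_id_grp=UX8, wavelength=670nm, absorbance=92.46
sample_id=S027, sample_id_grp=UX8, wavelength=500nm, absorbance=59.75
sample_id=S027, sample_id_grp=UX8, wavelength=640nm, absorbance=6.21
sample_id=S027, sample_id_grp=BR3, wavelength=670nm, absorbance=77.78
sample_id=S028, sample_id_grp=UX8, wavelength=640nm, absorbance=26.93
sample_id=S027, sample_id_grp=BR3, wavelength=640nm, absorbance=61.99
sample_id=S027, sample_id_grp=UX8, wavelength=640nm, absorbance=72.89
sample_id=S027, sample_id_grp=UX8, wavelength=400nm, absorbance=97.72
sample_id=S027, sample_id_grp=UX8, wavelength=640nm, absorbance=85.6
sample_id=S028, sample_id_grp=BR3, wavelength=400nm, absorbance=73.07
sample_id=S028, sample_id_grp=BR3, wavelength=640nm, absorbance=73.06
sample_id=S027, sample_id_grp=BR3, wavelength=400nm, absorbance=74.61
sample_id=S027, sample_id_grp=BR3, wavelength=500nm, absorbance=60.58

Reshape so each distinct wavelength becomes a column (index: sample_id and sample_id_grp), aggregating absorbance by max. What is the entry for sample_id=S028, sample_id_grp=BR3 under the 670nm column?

75.85

Rows with sample_id=S028, sample_id_grp=BR3 and wavelength=670nm: absorbance values are 75.85, 47.4, 8.76, 40.27.
max(75.85, 47.4, 8.76, 40.27) = 75.85.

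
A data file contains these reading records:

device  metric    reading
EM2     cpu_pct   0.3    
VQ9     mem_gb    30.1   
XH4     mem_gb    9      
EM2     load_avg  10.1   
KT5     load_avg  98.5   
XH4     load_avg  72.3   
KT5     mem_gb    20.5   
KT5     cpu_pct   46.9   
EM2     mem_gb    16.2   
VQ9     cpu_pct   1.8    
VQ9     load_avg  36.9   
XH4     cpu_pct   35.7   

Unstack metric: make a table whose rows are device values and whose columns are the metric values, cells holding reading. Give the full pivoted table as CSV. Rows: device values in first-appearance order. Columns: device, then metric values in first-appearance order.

Columns: device plus the 3 distinct metric values (cpu_pct, mem_gb, load_avg).
For example, row EM2 column cpu_pct takes reading=0.3 from the long row (EM2, cpu_pct).

device,cpu_pct,mem_gb,load_avg
EM2,0.3,16.2,10.1
VQ9,1.8,30.1,36.9
XH4,35.7,9,72.3
KT5,46.9,20.5,98.5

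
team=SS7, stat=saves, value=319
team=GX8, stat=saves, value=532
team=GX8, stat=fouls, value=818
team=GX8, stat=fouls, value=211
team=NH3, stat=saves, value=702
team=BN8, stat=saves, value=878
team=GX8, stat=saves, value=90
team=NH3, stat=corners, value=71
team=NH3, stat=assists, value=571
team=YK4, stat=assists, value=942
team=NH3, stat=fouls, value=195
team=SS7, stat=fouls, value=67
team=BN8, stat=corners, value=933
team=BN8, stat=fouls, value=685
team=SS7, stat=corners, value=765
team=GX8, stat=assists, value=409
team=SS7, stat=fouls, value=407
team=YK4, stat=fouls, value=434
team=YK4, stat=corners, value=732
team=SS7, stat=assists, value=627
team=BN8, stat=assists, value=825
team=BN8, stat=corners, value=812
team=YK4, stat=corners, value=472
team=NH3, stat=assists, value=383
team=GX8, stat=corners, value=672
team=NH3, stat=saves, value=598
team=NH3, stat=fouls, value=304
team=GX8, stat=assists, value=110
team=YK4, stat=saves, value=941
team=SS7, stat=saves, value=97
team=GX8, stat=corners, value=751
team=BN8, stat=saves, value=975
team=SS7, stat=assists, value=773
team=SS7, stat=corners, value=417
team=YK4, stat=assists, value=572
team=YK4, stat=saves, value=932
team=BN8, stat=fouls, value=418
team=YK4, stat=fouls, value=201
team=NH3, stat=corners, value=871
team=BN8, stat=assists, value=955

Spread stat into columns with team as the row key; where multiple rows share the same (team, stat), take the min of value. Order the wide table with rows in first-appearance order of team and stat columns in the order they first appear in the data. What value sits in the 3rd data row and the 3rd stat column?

71

With rows in first-appearance order of team, row 3 is team=NH3. stat columns in first-appearance order: saves, fouls, corners, assists; column 3 is corners.
Long rows with team=NH3, stat=corners: min(71, 871) = 71.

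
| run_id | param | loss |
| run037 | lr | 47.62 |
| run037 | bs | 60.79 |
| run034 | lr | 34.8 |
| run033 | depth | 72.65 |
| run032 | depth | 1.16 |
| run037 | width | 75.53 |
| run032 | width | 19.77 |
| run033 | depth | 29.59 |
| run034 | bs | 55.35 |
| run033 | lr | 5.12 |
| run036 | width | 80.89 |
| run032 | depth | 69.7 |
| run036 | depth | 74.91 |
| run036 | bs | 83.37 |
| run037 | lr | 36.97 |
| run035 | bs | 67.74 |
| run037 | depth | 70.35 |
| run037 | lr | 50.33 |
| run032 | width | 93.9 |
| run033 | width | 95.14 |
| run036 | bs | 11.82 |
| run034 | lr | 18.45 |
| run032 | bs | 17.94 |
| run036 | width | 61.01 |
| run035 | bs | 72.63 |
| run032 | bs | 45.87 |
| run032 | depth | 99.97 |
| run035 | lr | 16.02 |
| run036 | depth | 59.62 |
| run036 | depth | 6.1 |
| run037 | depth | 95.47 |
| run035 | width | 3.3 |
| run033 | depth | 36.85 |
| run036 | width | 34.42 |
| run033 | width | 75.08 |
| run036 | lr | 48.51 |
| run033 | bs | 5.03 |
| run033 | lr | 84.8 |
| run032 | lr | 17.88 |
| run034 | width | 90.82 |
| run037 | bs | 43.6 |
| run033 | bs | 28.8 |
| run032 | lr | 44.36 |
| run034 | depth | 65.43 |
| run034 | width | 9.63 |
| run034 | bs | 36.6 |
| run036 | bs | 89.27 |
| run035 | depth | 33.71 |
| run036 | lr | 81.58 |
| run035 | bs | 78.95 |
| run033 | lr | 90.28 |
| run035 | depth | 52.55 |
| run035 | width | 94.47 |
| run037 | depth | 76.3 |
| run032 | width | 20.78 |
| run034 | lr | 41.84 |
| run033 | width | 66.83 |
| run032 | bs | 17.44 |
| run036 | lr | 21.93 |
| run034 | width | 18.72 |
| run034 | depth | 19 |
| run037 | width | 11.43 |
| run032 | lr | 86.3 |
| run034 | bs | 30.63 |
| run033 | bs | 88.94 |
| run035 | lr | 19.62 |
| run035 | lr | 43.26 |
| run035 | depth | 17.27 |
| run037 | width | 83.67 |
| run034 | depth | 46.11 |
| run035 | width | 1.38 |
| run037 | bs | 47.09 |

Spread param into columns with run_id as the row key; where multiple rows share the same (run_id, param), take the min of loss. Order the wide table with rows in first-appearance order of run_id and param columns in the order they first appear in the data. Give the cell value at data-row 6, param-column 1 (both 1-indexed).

16.02

With rows in first-appearance order of run_id, row 6 is run_id=run035. param columns in first-appearance order: lr, bs, depth, width; column 1 is lr.
Long rows with run_id=run035, param=lr: min(16.02, 19.62, 43.26) = 16.02.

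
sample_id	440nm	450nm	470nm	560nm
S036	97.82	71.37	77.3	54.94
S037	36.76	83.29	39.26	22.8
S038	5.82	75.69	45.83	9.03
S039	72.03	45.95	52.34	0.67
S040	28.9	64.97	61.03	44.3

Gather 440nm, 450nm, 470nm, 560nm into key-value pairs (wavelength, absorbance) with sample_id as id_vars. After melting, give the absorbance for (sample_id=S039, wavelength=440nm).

Unpivoting turns each (sample_id, wide-column) pair into one long row.
The wide cell at row S039, column 440nm holds 72.03, so the long row (S039, 440nm) has absorbance=72.03.

72.03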